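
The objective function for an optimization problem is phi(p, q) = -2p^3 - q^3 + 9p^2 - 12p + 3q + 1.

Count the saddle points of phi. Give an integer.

2

phi separates as a function of p plus a function of q, so ∇phi=0 decouples.
∂phi/∂p = -6(p - 2)(p - 1) = 0 at p ∈ {1, 2}; ∂phi/∂q = -3(q - 1)(q + 1) = 0 at q ∈ {-1, 1}.
The Hessian is diagonal: diag(phi_pp, phi_qq). Second derivatives: phi_pp(1)=6, phi_pp(2)=-6; phi_qq(-1)=6, phi_qq(1)=-6.
Saddle points occur where the two diagonal entries have opposite signs: (1, 1), (2, -1). Count: 2.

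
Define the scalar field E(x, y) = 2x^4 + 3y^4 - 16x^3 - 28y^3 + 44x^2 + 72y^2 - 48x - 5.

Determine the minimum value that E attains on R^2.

E(x,y) separates as P(x) + Q(y) − 5, so its minimum is min P + min Q − 5.
P'(x) = 8(x - 3)(x - 2)(x - 1) vanishes at x ∈ {1, 2, 3}; Q'(y) = 12y(y - 4)(y - 3) vanishes at y ∈ {0, 3, 4}.
Local minima of P (where P''>0): P(1)=-18, P(3)=-18. Local minima of Q: Q(0)=0, Q(4)=128.
So the global minimum of E is P(1) + Q(0) − 5 = -18 + 0 − 5 = -23, attained at (1, 0).

-23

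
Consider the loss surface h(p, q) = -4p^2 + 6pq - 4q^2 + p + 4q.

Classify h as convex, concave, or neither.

concave

h is quadratic, so its Hessian is the constant matrix H = [[-8, 6], [6, -8]].
det(H) = 28, tr(H) = -16.
det(H) > 0 and tr(H) < 0, so H is negative definite everywhere: concave.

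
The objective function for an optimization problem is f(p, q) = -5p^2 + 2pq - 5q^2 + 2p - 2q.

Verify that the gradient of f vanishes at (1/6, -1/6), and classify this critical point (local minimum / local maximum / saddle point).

∇f = (-10p + 2q + 2, 2p - 10q - 2); substituting (1/6, -1/6) gives ∇f = (0, 0), so (1/6, -1/6) is indeed a critical point.
The Hessian of f is constant: H = [[-10, 2], [2, -10]].
det(H) = (-10)·(-10) − 2² = 96.
det(H) > 0 and tr(H) = -20 < 0, so H is negative definite and the point is a local maximum.

local maximum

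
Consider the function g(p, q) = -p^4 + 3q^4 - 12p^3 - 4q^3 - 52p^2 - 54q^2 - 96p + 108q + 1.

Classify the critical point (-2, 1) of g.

local maximum

The mixed partial ∂²g/∂p∂q is 0, so the Hessian at any point is diag(g_pp, g_qq) = diag(-4(3p^2 + 18p + 26), 12(3q^2 - 2q - 9)).
At (-2, 1): H = diag(-8, -96).
Both eigenvalues are negative, so H is negative definite: a local maximum.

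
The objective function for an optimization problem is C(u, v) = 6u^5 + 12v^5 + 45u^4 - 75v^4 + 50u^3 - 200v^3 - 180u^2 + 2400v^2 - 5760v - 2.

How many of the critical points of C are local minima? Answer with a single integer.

4

C separates as a function of u plus a function of v, so ∇C=0 decouples.
∂C/∂u = 30u(u - 1)(u + 3)(u + 4) = 0 at u ∈ {-4, -3, 0, 1}; ∂C/∂v = 60(v - 4)(v - 3)(v - 2)(v + 4) = 0 at v ∈ {-4, 2, 3, 4}.
The Hessian is diagonal: diag(C_uu, C_vv). Second derivatives: C_uu(-4)=-600, C_uu(-3)=360, C_uu(0)=-360, C_uu(1)=600; C_vv(-4)=-20160, C_vv(2)=720, C_vv(3)=-420, C_vv(4)=960.
Local minima occur where both diagonal entries positive: (-3, 2), (-3, 4), (1, 2), (1, 4). Count: 4.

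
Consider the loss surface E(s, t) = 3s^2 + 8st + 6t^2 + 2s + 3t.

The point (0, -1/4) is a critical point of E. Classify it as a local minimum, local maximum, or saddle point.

The Hessian of E is constant: H = [[6, 8], [8, 12]].
det(H) = 6·12 − 8² = 8.
det(H) > 0 and tr(H) = 18 > 0, so H is positive definite and the point is a local minimum.

local minimum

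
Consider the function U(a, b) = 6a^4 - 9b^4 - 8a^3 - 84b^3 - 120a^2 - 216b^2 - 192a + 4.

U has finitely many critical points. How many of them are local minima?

2

U separates as a function of a plus a function of b, so ∇U=0 decouples.
∂U/∂a = 24(a - 4)(a + 1)(a + 2) = 0 at a ∈ {-2, -1, 4}; ∂U/∂b = -36b(b + 3)(b + 4) = 0 at b ∈ {-4, -3, 0}.
The Hessian is diagonal: diag(U_aa, U_bb). Second derivatives: U_aa(-2)=144, U_aa(-1)=-120, U_aa(4)=720; U_bb(-4)=-144, U_bb(-3)=108, U_bb(0)=-432.
Local minima occur where both diagonal entries positive: (-2, -3), (4, -3). Count: 2.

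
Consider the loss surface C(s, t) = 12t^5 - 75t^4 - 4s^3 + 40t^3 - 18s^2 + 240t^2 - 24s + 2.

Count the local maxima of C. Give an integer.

2

C separates as a function of s plus a function of t, so ∇C=0 decouples.
∂C/∂s = -12(s + 1)(s + 2) = 0 at s ∈ {-2, -1}; ∂C/∂t = 60t(t - 4)(t - 2)(t + 1) = 0 at t ∈ {-1, 0, 2, 4}.
The Hessian is diagonal: diag(C_ss, C_tt). Second derivatives: C_ss(-2)=12, C_ss(-1)=-12; C_tt(-1)=-900, C_tt(0)=480, C_tt(2)=-720, C_tt(4)=2400.
Local maxima occur where both diagonal entries negative: (-1, -1), (-1, 2). Count: 2.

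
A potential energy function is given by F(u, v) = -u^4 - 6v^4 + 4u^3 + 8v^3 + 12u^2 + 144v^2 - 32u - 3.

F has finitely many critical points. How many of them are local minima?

F separates as a function of u plus a function of v, so ∇F=0 decouples.
∂F/∂u = -4(u - 4)(u - 1)(u + 2) = 0 at u ∈ {-2, 1, 4}; ∂F/∂v = -24v(v - 4)(v + 3) = 0 at v ∈ {-3, 0, 4}.
The Hessian is diagonal: diag(F_uu, F_vv). Second derivatives: F_uu(-2)=-72, F_uu(1)=36, F_uu(4)=-72; F_vv(-3)=-504, F_vv(0)=288, F_vv(4)=-672.
Local minima occur where both diagonal entries positive: (1, 0). Count: 1.

1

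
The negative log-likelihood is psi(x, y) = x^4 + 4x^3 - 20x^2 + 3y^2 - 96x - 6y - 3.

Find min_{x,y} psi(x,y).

-285

psi(x,y) separates as P(x) + Q(y) − 3, so its minimum is min P + min Q − 3.
P'(x) = 4(x - 3)(x + 2)(x + 4) vanishes at x ∈ {-4, -2, 3}; Q'(y) = 6y - 6 vanishes at y ∈ {1}.
Local minima of P (where P''>0): P(-4)=64, P(3)=-279. Local minima of Q: Q(1)=-3.
So the global minimum of psi is P(3) + Q(1) − 3 = -279 − 3 − 3 = -285, attained at (3, 1).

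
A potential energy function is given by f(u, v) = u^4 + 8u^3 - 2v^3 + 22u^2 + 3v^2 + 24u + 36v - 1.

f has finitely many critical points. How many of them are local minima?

2

f separates as a function of u plus a function of v, so ∇f=0 decouples.
∂f/∂u = 4(u + 1)(u + 2)(u + 3) = 0 at u ∈ {-3, -2, -1}; ∂f/∂v = -6(v - 3)(v + 2) = 0 at v ∈ {-2, 3}.
The Hessian is diagonal: diag(f_uu, f_vv). Second derivatives: f_uu(-3)=8, f_uu(-2)=-4, f_uu(-1)=8; f_vv(-2)=30, f_vv(3)=-30.
Local minima occur where both diagonal entries positive: (-3, -2), (-1, -2). Count: 2.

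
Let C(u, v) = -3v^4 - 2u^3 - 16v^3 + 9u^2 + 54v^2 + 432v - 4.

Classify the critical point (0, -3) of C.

local minimum

The mixed partial ∂²C/∂u∂v is 0, so the Hessian at any point is diag(C_uu, C_vv) = diag(6(-2u + 3), 12(-3v^2 - 8v + 9)).
At (0, -3): H = diag(18, 72).
Both eigenvalues are positive, so H is positive definite: a local minimum.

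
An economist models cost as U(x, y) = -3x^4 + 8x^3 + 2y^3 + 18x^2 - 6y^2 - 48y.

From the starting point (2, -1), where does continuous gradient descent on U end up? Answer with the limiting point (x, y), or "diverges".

(0, 4)

U is separable, so gradient descent decouples: x follows -∂U/∂x, y follows -∂U/∂y.
∂U/∂x = -12x(x - 3)(x + 1); at x=2 this is 72, so x decreases.
∂U/∂y = 6(y - 4)(y + 2); at y=-1 this is -30, so y increases.
x converges to its nearest critical value 0 (a local min of the x-part); y converges to 4. The iterate converges to (0, 4).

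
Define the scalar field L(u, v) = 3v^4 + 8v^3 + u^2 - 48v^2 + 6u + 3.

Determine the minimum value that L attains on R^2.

-518

L(u,v) separates as P(u) + Q(v) + 3, so its minimum is min P + min Q + 3.
P'(u) = 2u + 6 vanishes at u ∈ {-3}; Q'(v) = 12v(v - 2)(v + 4) vanishes at v ∈ {-4, 0, 2}.
Local minima of P (where P''>0): P(-3)=-9. Local minima of Q: Q(-4)=-512, Q(2)=-80.
So the global minimum of L is P(-3) + Q(-4) + 3 = -9 − 512 + 3 = -518, attained at (-3, -4).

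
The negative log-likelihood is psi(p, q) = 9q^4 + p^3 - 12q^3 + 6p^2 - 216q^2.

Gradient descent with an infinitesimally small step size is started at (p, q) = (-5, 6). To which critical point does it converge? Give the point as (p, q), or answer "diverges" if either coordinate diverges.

diverges

psi is separable, so gradient descent decouples: p follows -∂psi/∂p, q follows -∂psi/∂q.
∂psi/∂p = 3p(p + 4); at p=-5 this is 15, so p decreases.
∂psi/∂q = 36q(q - 4)(q + 3); at q=6 this is 3888, so q decreases.
The p-coordinate has no critical point in that direction and runs off to infinity.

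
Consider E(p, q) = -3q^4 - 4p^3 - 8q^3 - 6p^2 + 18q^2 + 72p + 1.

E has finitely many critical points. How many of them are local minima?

E separates as a function of p plus a function of q, so ∇E=0 decouples.
∂E/∂p = -12(p - 2)(p + 3) = 0 at p ∈ {-3, 2}; ∂E/∂q = -12q(q - 1)(q + 3) = 0 at q ∈ {-3, 0, 1}.
The Hessian is diagonal: diag(E_pp, E_qq). Second derivatives: E_pp(-3)=60, E_pp(2)=-60; E_qq(-3)=-144, E_qq(0)=36, E_qq(1)=-48.
Local minima occur where both diagonal entries positive: (-3, 0). Count: 1.

1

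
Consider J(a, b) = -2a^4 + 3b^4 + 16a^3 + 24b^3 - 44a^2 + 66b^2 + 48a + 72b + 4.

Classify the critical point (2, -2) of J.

The mixed partial ∂²J/∂a∂b is 0, so the Hessian at any point is diag(J_aa, J_bb) = diag(8(-3a^2 + 12a - 11), 12(3b^2 + 12b + 11)).
At (2, -2): H = diag(8, -12).
The eigenvalues have opposite signs, so H is indefinite: a saddle point.

saddle point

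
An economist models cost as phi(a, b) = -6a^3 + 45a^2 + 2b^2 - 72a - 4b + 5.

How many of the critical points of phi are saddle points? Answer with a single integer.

1

phi separates as a function of a plus a function of b, so ∇phi=0 decouples.
∂phi/∂a = -18(a - 4)(a - 1) = 0 at a ∈ {1, 4}; ∂phi/∂b = 4(b - 1) = 0 at b ∈ {1}.
The Hessian is diagonal: diag(phi_aa, phi_bb). Second derivatives: phi_aa(1)=54, phi_aa(4)=-54; phi_bb(1)=4.
Saddle points occur where the two diagonal entries have opposite signs: (4, 1). Count: 1.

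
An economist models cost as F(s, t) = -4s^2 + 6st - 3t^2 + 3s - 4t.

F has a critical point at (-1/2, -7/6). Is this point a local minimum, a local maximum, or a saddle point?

The Hessian of F is constant: H = [[-8, 6], [6, -6]].
det(H) = (-8)·(-6) − 6² = 12.
det(H) > 0 and tr(H) = -14 < 0, so H is negative definite and the point is a local maximum.

local maximum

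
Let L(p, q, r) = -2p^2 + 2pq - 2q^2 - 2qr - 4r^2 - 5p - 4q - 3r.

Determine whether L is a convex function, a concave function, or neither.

L is quadratic, so its Hessian is the constant matrix H = [[-4, 2, 0], [2, -4, -2], [0, -2, -8]].
Leading principal minors: -4, 12, -80.
Signs alternate −, +, − ⇒ H ≺ 0 ⇒ concave.

concave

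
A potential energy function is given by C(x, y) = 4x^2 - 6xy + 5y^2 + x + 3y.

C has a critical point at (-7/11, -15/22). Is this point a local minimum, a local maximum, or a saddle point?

The Hessian of C is constant: H = [[8, -6], [-6, 10]].
det(H) = 8·10 − (-6)² = 44.
det(H) > 0 and tr(H) = 18 > 0, so H is positive definite and the point is a local minimum.

local minimum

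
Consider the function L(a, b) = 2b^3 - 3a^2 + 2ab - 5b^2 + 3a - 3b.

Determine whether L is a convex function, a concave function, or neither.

neither

The term 2b^3 is cubic, so the Hessian is not constant.
∂²L/∂b² = 12b - 10, which takes both signs as b varies (negative for sufficiently negative b). A diagonal entry of the Hessian changing sign means the Hessian is neither positive- nor negative-semidefinite on all of R^2.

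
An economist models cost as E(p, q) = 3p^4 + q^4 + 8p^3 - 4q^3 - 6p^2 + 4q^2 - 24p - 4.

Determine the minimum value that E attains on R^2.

-23

E(p,q) separates as A(p) + B(q) − 4, so its minimum is min A + min B − 4.
A'(p) = 12(p - 1)(p + 1)(p + 2) vanishes at p ∈ {-2, -1, 1}; B'(q) = 4q(q - 2)(q - 1) vanishes at q ∈ {0, 1, 2}.
Local minima of A (where A''>0): A(-2)=8, A(1)=-19. Local minima of B: B(0)=0, B(2)=0.
So the global minimum of E is A(1) + B(0) − 4 = -19 + 0 − 4 = -23, attained at (1, 0).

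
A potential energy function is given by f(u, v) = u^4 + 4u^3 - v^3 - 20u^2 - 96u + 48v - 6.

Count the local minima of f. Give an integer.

2

f separates as a function of u plus a function of v, so ∇f=0 decouples.
∂f/∂u = 4(u - 3)(u + 2)(u + 4) = 0 at u ∈ {-4, -2, 3}; ∂f/∂v = -3(v - 4)(v + 4) = 0 at v ∈ {-4, 4}.
The Hessian is diagonal: diag(f_uu, f_vv). Second derivatives: f_uu(-4)=56, f_uu(-2)=-40, f_uu(3)=140; f_vv(-4)=24, f_vv(4)=-24.
Local minima occur where both diagonal entries positive: (-4, -4), (3, -4). Count: 2.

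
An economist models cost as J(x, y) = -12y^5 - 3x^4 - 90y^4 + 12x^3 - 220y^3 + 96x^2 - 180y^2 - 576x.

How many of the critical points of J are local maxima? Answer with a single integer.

J separates as a function of x plus a function of y, so ∇J=0 decouples.
∂J/∂x = -12(x - 4)(x - 3)(x + 4) = 0 at x ∈ {-4, 3, 4}; ∂J/∂y = -60y(y + 1)(y + 2)(y + 3) = 0 at y ∈ {-3, -2, -1, 0}.
The Hessian is diagonal: diag(J_xx, J_yy). Second derivatives: J_xx(-4)=-672, J_xx(3)=84, J_xx(4)=-96; J_yy(-3)=360, J_yy(-2)=-120, J_yy(-1)=120, J_yy(0)=-360.
Local maxima occur where both diagonal entries negative: (-4, -2), (-4, 0), (4, -2), (4, 0). Count: 4.

4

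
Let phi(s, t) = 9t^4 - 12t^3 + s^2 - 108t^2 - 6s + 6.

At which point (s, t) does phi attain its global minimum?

(3, 3)

phi(s,t) separates as P(s) + Q(t) + 6, so its minimum is min P + min Q + 6.
P'(s) = 2s - 6 vanishes at s ∈ {3}; Q'(t) = 36t(t - 3)(t + 2) vanishes at t ∈ {-2, 0, 3}.
Local minima of P (where P''>0): P(3)=-9. Local minima of Q: Q(-2)=-192, Q(3)=-567.
So the global minimum of phi is P(3) + Q(3) + 6 = -9 − 567 + 6 = -570, attained at (3, 3).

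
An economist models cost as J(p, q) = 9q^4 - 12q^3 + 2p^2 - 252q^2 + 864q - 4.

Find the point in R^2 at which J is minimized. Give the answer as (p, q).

J(p,q) separates as A(p) + B(q) − 4, so its minimum is min A + min B − 4.
A'(p) = 4p vanishes at p ∈ {0}; B'(q) = 36(q - 3)(q - 2)(q + 4) vanishes at q ∈ {-4, 2, 3}.
Local minima of A (where A''>0): A(0)=0. Local minima of B: B(-4)=-4416, B(3)=729.
So the global minimum of J is A(0) + B(-4) − 4 = 0 − 4416 − 4 = -4420, attained at (0, -4).

(0, -4)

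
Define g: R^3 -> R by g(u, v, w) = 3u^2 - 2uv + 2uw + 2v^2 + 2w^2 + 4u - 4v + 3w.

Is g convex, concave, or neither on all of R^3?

convex

g is quadratic, so its Hessian is the constant matrix H = [[6, -2, 2], [-2, 4, 0], [2, 0, 4]].
Leading principal minors: 6, 20, 64.
All positive ⇒ H ≻ 0 ⇒ convex.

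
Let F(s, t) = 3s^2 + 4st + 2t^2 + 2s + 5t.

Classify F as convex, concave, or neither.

convex

F is quadratic, so its Hessian is the constant matrix H = [[6, 4], [4, 4]].
det(H) = 8, tr(H) = 10.
det(H) > 0 and tr(H) > 0, so H is positive definite everywhere: convex.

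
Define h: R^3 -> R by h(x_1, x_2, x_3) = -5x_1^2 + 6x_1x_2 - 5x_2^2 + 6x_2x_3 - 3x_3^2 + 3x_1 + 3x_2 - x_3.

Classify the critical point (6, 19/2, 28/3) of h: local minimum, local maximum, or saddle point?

The Hessian is constant: H = [[-10, 6, 0], [6, -10, 6], [0, 6, -6]].
Leading principal minors: Δ₁ = -10, Δ₂ = 64, Δ₃ = -24.
The minors alternate sign starting negative (−, +, −), so H is negative definite: a local maximum.

local maximum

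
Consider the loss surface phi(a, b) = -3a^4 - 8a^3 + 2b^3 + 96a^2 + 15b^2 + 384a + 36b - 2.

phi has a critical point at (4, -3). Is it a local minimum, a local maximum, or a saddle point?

The mixed partial ∂²phi/∂a∂b is 0, so the Hessian at any point is diag(phi_aa, phi_bb) = diag(12(-3a^2 - 4a + 16), 6(2b + 5)).
At (4, -3): H = diag(-576, -6).
Both eigenvalues are negative, so H is negative definite: a local maximum.

local maximum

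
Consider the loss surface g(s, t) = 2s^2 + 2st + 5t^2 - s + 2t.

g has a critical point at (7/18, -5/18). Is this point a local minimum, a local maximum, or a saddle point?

local minimum

The Hessian of g is constant: H = [[4, 2], [2, 10]].
det(H) = 4·10 − 2² = 36.
det(H) > 0 and tr(H) = 14 > 0, so H is positive definite and the point is a local minimum.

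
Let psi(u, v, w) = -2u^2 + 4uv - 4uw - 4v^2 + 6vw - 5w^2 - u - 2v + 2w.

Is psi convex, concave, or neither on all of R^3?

psi is quadratic, so its Hessian is the constant matrix H = [[-4, 4, -4], [4, -8, 6], [-4, 6, -10]].
Leading principal minors: -4, 16, -80.
Signs alternate −, +, − ⇒ H ≺ 0 ⇒ concave.

concave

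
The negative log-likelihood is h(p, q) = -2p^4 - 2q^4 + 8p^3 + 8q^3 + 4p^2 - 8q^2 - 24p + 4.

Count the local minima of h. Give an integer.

h separates as a function of p plus a function of q, so ∇h=0 decouples.
∂h/∂p = -8(p - 3)(p - 1)(p + 1) = 0 at p ∈ {-1, 1, 3}; ∂h/∂q = -8q(q - 2)(q - 1) = 0 at q ∈ {0, 1, 2}.
The Hessian is diagonal: diag(h_pp, h_qq). Second derivatives: h_pp(-1)=-64, h_pp(1)=32, h_pp(3)=-64; h_qq(0)=-16, h_qq(1)=8, h_qq(2)=-16.
Local minima occur where both diagonal entries positive: (1, 1). Count: 1.

1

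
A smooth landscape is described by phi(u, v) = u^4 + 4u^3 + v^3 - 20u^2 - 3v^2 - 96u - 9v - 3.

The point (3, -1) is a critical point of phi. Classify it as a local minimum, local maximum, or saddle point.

saddle point

The mixed partial ∂²phi/∂u∂v is 0, so the Hessian at any point is diag(phi_uu, phi_vv) = diag(4(3u^2 + 6u - 10), 6(v - 1)).
At (3, -1): H = diag(140, -12).
The eigenvalues have opposite signs, so H is indefinite: a saddle point.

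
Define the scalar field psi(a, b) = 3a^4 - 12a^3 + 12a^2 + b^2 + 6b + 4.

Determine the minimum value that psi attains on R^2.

-5

psi(a,b) separates as P(a) + Q(b) + 4, so its minimum is min P + min Q + 4.
P'(a) = 12a(a - 2)(a - 1) vanishes at a ∈ {0, 1, 2}; Q'(b) = 2b + 6 vanishes at b ∈ {-3}.
Local minima of P (where P''>0): P(0)=0, P(2)=0. Local minima of Q: Q(-3)=-9.
So the global minimum of psi is P(0) + Q(-3) + 4 = 0 − 9 + 4 = -5, attained at (0, -3).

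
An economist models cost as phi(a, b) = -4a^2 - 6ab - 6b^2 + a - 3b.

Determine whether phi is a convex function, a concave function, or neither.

concave

phi is quadratic, so its Hessian is the constant matrix H = [[-8, -6], [-6, -12]].
det(H) = 60, tr(H) = -20.
det(H) > 0 and tr(H) < 0, so H is negative definite everywhere: concave.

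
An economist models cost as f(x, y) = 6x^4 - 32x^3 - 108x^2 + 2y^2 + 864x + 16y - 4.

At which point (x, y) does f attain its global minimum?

f(x,y) separates as P(x) + Q(y) − 4, so its minimum is min P + min Q − 4.
P'(x) = 24(x - 4)(x - 3)(x + 3) vanishes at x ∈ {-3, 3, 4}; Q'(y) = 4y + 16 vanishes at y ∈ {-4}.
Local minima of P (where P''>0): P(-3)=-2214, P(4)=1216. Local minima of Q: Q(-4)=-32.
So the global minimum of f is P(-3) + Q(-4) − 4 = -2214 − 32 − 4 = -2250, attained at (-3, -4).

(-3, -4)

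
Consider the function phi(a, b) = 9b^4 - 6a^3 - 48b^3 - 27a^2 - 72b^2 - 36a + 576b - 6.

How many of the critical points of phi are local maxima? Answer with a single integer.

1

phi separates as a function of a plus a function of b, so ∇phi=0 decouples.
∂phi/∂a = -18(a + 1)(a + 2) = 0 at a ∈ {-2, -1}; ∂phi/∂b = 36(b - 4)(b - 2)(b + 2) = 0 at b ∈ {-2, 2, 4}.
The Hessian is diagonal: diag(phi_aa, phi_bb). Second derivatives: phi_aa(-2)=18, phi_aa(-1)=-18; phi_bb(-2)=864, phi_bb(2)=-288, phi_bb(4)=432.
Local maxima occur where both diagonal entries negative: (-1, 2). Count: 1.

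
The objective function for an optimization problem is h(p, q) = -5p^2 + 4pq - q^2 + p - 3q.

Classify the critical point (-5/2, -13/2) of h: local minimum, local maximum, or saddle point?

The Hessian of h is constant: H = [[-10, 4], [4, -2]].
det(H) = (-10)·(-2) − 4² = 4.
det(H) > 0 and tr(H) = -12 < 0, so H is negative definite and the point is a local maximum.

local maximum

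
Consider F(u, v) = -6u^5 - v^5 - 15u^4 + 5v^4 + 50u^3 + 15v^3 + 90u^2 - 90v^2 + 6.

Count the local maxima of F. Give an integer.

F separates as a function of u plus a function of v, so ∇F=0 decouples.
∂F/∂u = -30u(u - 2)(u + 1)(u + 3) = 0 at u ∈ {-3, -1, 0, 2}; ∂F/∂v = -5v(v - 4)(v - 3)(v + 3) = 0 at v ∈ {-3, 0, 3, 4}.
The Hessian is diagonal: diag(F_uu, F_vv). Second derivatives: F_uu(-3)=900, F_uu(-1)=-180, F_uu(0)=180, F_uu(2)=-900; F_vv(-3)=630, F_vv(0)=-180, F_vv(3)=90, F_vv(4)=-140.
Local maxima occur where both diagonal entries negative: (-1, 0), (-1, 4), (2, 0), (2, 4). Count: 4.

4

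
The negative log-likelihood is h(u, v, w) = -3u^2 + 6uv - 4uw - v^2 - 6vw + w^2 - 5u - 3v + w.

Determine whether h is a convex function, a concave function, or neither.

neither

h is quadratic, so its Hessian is the constant matrix H = [[-6, 6, -4], [6, -2, -6], [-4, -6, 2]].
Leading principal minors: -6, -24, 488.
Neither pattern holds ⇒ H is indefinite ⇒ neither convex nor concave.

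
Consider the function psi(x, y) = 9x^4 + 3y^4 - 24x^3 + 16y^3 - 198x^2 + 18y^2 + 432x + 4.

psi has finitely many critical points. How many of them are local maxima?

1

psi separates as a function of x plus a function of y, so ∇psi=0 decouples.
∂psi/∂x = 36(x - 4)(x - 1)(x + 3) = 0 at x ∈ {-3, 1, 4}; ∂psi/∂y = 12y(y + 1)(y + 3) = 0 at y ∈ {-3, -1, 0}.
The Hessian is diagonal: diag(psi_xx, psi_yy). Second derivatives: psi_xx(-3)=1008, psi_xx(1)=-432, psi_xx(4)=756; psi_yy(-3)=72, psi_yy(-1)=-24, psi_yy(0)=36.
Local maxima occur where both diagonal entries negative: (1, -1). Count: 1.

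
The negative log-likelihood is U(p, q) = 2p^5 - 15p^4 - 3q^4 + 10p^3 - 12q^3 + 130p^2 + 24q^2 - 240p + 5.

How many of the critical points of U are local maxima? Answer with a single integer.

U separates as a function of p plus a function of q, so ∇U=0 decouples.
∂U/∂p = 10(p - 4)(p - 3)(p - 1)(p + 2) = 0 at p ∈ {-2, 1, 3, 4}; ∂U/∂q = -12q(q - 1)(q + 4) = 0 at q ∈ {-4, 0, 1}.
The Hessian is diagonal: diag(U_pp, U_qq). Second derivatives: U_pp(-2)=-900, U_pp(1)=180, U_pp(3)=-100, U_pp(4)=180; U_qq(-4)=-240, U_qq(0)=48, U_qq(1)=-60.
Local maxima occur where both diagonal entries negative: (-2, -4), (-2, 1), (3, -4), (3, 1). Count: 4.

4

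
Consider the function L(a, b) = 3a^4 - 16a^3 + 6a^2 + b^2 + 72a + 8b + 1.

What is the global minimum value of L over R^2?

-62

L(a,b) separates as P(a) + Q(b) + 1, so its minimum is min P + min Q + 1.
P'(a) = 12(a - 3)(a - 2)(a + 1) vanishes at a ∈ {-1, 2, 3}; Q'(b) = 2b + 8 vanishes at b ∈ {-4}.
Local minima of P (where P''>0): P(-1)=-47, P(3)=81. Local minima of Q: Q(-4)=-16.
So the global minimum of L is P(-1) + Q(-4) + 1 = -47 − 16 + 1 = -62, attained at (-1, -4).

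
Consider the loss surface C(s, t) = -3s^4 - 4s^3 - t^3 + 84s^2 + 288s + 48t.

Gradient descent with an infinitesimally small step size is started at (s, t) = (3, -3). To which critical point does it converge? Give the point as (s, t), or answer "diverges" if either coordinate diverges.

C is separable, so gradient descent decouples: s follows -∂C/∂s, t follows -∂C/∂t.
∂C/∂s = -12(s - 4)(s + 2)(s + 3); at s=3 this is 360, so s decreases.
∂C/∂t = -3(t - 4)(t + 4); at t=-3 this is 21, so t decreases.
s converges to its nearest critical value -2 (a local min of the s-part); t converges to -4. The iterate converges to (-2, -4).

(-2, -4)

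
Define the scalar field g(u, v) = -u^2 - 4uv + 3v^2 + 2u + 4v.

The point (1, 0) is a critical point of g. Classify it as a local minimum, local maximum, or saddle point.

The Hessian of g is constant: H = [[-2, -4], [-4, 6]].
det(H) = (-2)·6 − (-4)² = -28.
Since det(H) < 0, H is indefinite and the critical point is a saddle point.

saddle point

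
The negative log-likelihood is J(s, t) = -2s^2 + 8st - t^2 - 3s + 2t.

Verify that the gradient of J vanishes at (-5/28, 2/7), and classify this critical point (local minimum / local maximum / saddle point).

saddle point

∇J = (-4s + 8t - 3, 8s - 2t + 2); substituting (-5/28, 2/7) gives ∇J = (0, 0), so (-5/28, 2/7) is indeed a critical point.
The Hessian of J is constant: H = [[-4, 8], [8, -2]].
det(H) = (-4)·(-2) − 8² = -56.
Since det(H) < 0, H is indefinite and the critical point is a saddle point.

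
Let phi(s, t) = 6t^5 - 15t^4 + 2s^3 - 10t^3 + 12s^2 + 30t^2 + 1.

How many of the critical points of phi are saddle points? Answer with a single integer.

phi separates as a function of s plus a function of t, so ∇phi=0 decouples.
∂phi/∂s = 6s(s + 4) = 0 at s ∈ {-4, 0}; ∂phi/∂t = 30t(t - 2)(t - 1)(t + 1) = 0 at t ∈ {-1, 0, 1, 2}.
The Hessian is diagonal: diag(phi_ss, phi_tt). Second derivatives: phi_ss(-4)=-24, phi_ss(0)=24; phi_tt(-1)=-180, phi_tt(0)=60, phi_tt(1)=-60, phi_tt(2)=180.
Saddle points occur where the two diagonal entries have opposite signs: (-4, 0), (-4, 2), (0, -1), (0, 1). Count: 4.

4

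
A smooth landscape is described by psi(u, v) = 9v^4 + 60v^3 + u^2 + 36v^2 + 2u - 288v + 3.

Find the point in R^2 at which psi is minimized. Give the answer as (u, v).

(-1, 1)

psi(u,v) separates as P(u) + Q(v) + 3, so its minimum is min P + min Q + 3.
P'(u) = 2u + 2 vanishes at u ∈ {-1}; Q'(v) = 36(v - 1)(v + 2)(v + 4) vanishes at v ∈ {-4, -2, 1}.
Local minima of P (where P''>0): P(-1)=-1. Local minima of Q: Q(-4)=192, Q(1)=-183.
So the global minimum of psi is P(-1) + Q(1) + 3 = -1 − 183 + 3 = -181, attained at (-1, 1).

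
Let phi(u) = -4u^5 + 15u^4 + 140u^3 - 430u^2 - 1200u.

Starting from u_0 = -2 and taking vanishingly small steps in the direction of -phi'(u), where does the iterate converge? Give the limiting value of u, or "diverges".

phi'(u) = -20(u - 5)(u - 3)(u + 1)(u + 4), so phi'(-2) = 1400.
Gradient descent moves in the -phi' direction, i.e. u is decreasing.
The nearest critical point in that direction is u = -4, where phi'' = 3780 > 0 (a local minimum). The iterate converges there.

-4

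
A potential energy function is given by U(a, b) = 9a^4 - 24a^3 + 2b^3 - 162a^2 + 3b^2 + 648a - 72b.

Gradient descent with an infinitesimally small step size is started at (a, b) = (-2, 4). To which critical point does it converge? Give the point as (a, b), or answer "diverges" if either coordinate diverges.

(-3, 3)

U is separable, so gradient descent decouples: a follows -∂U/∂a, b follows -∂U/∂b.
∂U/∂a = 36(a - 3)(a - 2)(a + 3); at a=-2 this is 720, so a decreases.
∂U/∂b = 6(b - 3)(b + 4); at b=4 this is 48, so b decreases.
a converges to its nearest critical value -3 (a local min of the a-part); b converges to 3. The iterate converges to (-3, 3).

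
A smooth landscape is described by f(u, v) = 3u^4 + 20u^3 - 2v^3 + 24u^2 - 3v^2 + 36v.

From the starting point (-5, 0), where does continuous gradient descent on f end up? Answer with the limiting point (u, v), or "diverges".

(-4, -3)

f is separable, so gradient descent decouples: u follows -∂f/∂u, v follows -∂f/∂v.
∂f/∂u = 12u(u + 1)(u + 4); at u=-5 this is -240, so u increases.
∂f/∂v = -6(v - 2)(v + 3); at v=0 this is 36, so v decreases.
u converges to its nearest critical value -4 (a local min of the u-part); v converges to -3. The iterate converges to (-4, -3).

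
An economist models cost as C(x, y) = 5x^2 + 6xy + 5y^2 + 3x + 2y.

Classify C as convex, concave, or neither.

convex

C is quadratic, so its Hessian is the constant matrix H = [[10, 6], [6, 10]].
det(H) = 64, tr(H) = 20.
det(H) > 0 and tr(H) > 0, so H is positive definite everywhere: convex.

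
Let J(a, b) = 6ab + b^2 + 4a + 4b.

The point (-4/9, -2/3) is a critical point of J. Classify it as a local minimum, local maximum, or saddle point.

The Hessian of J is constant: H = [[0, 6], [6, 2]].
det(H) = 0·2 − 6² = -36.
Since det(H) < 0, H is indefinite and the critical point is a saddle point.

saddle point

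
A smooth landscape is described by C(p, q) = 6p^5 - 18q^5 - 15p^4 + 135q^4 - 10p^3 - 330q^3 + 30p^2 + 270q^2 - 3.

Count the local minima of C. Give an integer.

4

C separates as a function of p plus a function of q, so ∇C=0 decouples.
∂C/∂p = 30p(p - 2)(p - 1)(p + 1) = 0 at p ∈ {-1, 0, 1, 2}; ∂C/∂q = -90q(q - 3)(q - 2)(q - 1) = 0 at q ∈ {0, 1, 2, 3}.
The Hessian is diagonal: diag(C_pp, C_qq). Second derivatives: C_pp(-1)=-180, C_pp(0)=60, C_pp(1)=-60, C_pp(2)=180; C_qq(0)=540, C_qq(1)=-180, C_qq(2)=180, C_qq(3)=-540.
Local minima occur where both diagonal entries positive: (0, 0), (0, 2), (2, 0), (2, 2). Count: 4.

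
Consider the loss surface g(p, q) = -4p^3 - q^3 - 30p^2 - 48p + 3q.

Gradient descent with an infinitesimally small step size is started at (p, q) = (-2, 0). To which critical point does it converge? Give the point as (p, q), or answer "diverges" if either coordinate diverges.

g is separable, so gradient descent decouples: p follows -∂g/∂p, q follows -∂g/∂q.
∂g/∂p = -12(p + 1)(p + 4); at p=-2 this is 24, so p decreases.
∂g/∂q = -3(q - 1)(q + 1); at q=0 this is 3, so q decreases.
p converges to its nearest critical value -4 (a local min of the p-part); q converges to -1. The iterate converges to (-4, -1).

(-4, -1)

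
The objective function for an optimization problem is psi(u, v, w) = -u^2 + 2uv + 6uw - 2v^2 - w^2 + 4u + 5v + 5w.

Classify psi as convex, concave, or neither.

neither

psi is quadratic, so its Hessian is the constant matrix H = [[-2, 2, 6], [2, -4, 0], [6, 0, -2]].
Leading principal minors: -2, 4, 136.
Neither pattern holds ⇒ H is indefinite ⇒ neither convex nor concave.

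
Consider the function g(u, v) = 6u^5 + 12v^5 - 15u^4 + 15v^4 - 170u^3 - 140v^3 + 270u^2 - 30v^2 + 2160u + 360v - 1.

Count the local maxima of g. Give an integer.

4

g separates as a function of u plus a function of v, so ∇g=0 decouples.
∂g/∂u = 30(u - 4)(u - 3)(u + 2)(u + 3) = 0 at u ∈ {-3, -2, 3, 4}; ∂g/∂v = 60(v - 2)(v - 1)(v + 1)(v + 3) = 0 at v ∈ {-3, -1, 1, 2}.
The Hessian is diagonal: diag(g_uu, g_vv). Second derivatives: g_uu(-3)=-1260, g_uu(-2)=900, g_uu(3)=-900, g_uu(4)=1260; g_vv(-3)=-2400, g_vv(-1)=720, g_vv(1)=-480, g_vv(2)=900.
Local maxima occur where both diagonal entries negative: (-3, -3), (-3, 1), (3, -3), (3, 1). Count: 4.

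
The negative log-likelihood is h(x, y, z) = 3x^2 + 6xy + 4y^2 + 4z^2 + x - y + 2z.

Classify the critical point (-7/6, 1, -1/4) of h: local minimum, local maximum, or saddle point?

The Hessian is constant: H = [[6, 6, 0], [6, 8, 0], [0, 0, 8]].
Leading principal minors: Δ₁ = 6, Δ₂ = 12, Δ₃ = 96.
All leading minors are positive, so H is positive definite: a local minimum.

local minimum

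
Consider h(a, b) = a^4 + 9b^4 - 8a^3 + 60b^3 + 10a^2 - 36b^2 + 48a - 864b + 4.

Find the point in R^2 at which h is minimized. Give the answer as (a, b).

h(a,b) separates as P(a) + Q(b) + 4, so its minimum is min P + min Q + 4.
P'(a) = 4(a - 4)(a - 3)(a + 1) vanishes at a ∈ {-1, 3, 4}; Q'(b) = 36(b - 2)(b + 3)(b + 4) vanishes at b ∈ {-4, -3, 2}.
Local minima of P (where P''>0): P(-1)=-29, P(4)=96. Local minima of Q: Q(-4)=1344, Q(2)=-1248.
So the global minimum of h is P(-1) + Q(2) + 4 = -29 − 1248 + 4 = -1273, attained at (-1, 2).

(-1, 2)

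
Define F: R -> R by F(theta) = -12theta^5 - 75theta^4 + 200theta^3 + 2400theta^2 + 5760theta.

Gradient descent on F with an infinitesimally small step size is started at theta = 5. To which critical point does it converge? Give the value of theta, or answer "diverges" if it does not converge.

diverges

F'(theta) = -60(theta - 4)(theta + 2)(theta + 3)(theta + 4), so F'(5) = -30240.
Gradient descent moves in the -F' direction, i.e. theta is increasing.
There is no critical point above theta=5, and F' keeps the same sign, so the iterate runs off to +∞.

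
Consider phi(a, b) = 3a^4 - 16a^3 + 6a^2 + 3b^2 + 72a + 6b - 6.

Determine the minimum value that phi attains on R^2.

-56

phi(a,b) separates as P(a) + Q(b) − 6, so its minimum is min P + min Q − 6.
P'(a) = 12(a - 3)(a - 2)(a + 1) vanishes at a ∈ {-1, 2, 3}; Q'(b) = 6b + 6 vanishes at b ∈ {-1}.
Local minima of P (where P''>0): P(-1)=-47, P(3)=81. Local minima of Q: Q(-1)=-3.
So the global minimum of phi is P(-1) + Q(-1) − 6 = -47 − 3 − 6 = -56, attained at (-1, -1).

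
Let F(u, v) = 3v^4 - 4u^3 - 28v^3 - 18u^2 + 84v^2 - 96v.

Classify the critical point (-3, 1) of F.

The mixed partial ∂²F/∂u∂v is 0, so the Hessian at any point is diag(F_uu, F_vv) = diag(-12(2u + 3), 12(3v^2 - 14v + 14)).
At (-3, 1): H = diag(36, 36).
Both eigenvalues are positive, so H is positive definite: a local minimum.

local minimum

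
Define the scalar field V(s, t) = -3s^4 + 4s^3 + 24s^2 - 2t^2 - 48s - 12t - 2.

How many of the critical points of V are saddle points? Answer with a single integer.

1

V separates as a function of s plus a function of t, so ∇V=0 decouples.
∂V/∂s = -12(s - 2)(s - 1)(s + 2) = 0 at s ∈ {-2, 1, 2}; ∂V/∂t = -4(t + 3) = 0 at t ∈ {-3}.
The Hessian is diagonal: diag(V_ss, V_tt). Second derivatives: V_ss(-2)=-144, V_ss(1)=36, V_ss(2)=-48; V_tt(-3)=-4.
Saddle points occur where the two diagonal entries have opposite signs: (1, -3). Count: 1.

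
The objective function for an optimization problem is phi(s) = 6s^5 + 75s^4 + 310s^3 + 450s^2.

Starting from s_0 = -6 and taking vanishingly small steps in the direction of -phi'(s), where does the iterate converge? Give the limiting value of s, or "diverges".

phi'(s) = 30s(s + 2)(s + 3)(s + 5), so phi'(-6) = 2160.
Gradient descent moves in the -phi' direction, i.e. s is decreasing.
There is no critical point below s=-6, and phi' keeps the same sign, so the iterate runs off to −∞.

diverges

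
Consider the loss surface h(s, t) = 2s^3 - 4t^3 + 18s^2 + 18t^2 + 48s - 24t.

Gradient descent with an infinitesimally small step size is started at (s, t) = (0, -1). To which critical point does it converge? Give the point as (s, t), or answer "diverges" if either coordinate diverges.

h is separable, so gradient descent decouples: s follows -∂h/∂s, t follows -∂h/∂t.
∂h/∂s = 6(s + 2)(s + 4); at s=0 this is 48, so s decreases.
∂h/∂t = -12(t - 2)(t - 1); at t=-1 this is -72, so t increases.
s converges to its nearest critical value -2 (a local min of the s-part); t converges to 1. The iterate converges to (-2, 1).

(-2, 1)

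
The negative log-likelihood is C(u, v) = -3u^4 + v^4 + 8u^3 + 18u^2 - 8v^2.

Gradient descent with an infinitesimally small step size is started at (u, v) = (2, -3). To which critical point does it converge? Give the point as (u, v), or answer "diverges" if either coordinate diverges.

C is separable, so gradient descent decouples: u follows -∂C/∂u, v follows -∂C/∂v.
∂C/∂u = -12u(u - 3)(u + 1); at u=2 this is 72, so u decreases.
∂C/∂v = 4v(v - 2)(v + 2); at v=-3 this is -60, so v increases.
u converges to its nearest critical value 0 (a local min of the u-part); v converges to -2. The iterate converges to (0, -2).

(0, -2)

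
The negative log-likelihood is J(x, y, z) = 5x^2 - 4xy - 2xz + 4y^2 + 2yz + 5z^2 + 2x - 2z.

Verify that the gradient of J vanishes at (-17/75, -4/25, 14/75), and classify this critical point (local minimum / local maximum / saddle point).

local minimum

∇J = (10x - 4y - 2z + 2, -4x + 8y + 2z, -2x + 2y + 10z - 2); substituting (-17/75, -4/25, 14/75) gives ∇J = (0, 0, 0), so (-17/75, -4/25, 14/75) is indeed a critical point.
The Hessian is constant: H = [[10, -4, -2], [-4, 8, 2], [-2, 2, 10]].
Leading principal minors: Δ₁ = 10, Δ₂ = 64, Δ₃ = 600.
All leading minors are positive, so H is positive definite: a local minimum.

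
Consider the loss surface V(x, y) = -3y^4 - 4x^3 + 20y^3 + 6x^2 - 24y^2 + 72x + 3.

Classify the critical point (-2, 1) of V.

The mixed partial ∂²V/∂x∂y is 0, so the Hessian at any point is diag(V_xx, V_yy) = diag(12(-2x + 1), 12(-3y^2 + 10y - 4)).
At (-2, 1): H = diag(60, 36).
Both eigenvalues are positive, so H is positive definite: a local minimum.

local minimum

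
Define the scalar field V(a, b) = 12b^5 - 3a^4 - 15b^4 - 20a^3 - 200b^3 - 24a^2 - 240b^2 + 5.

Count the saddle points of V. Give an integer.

V separates as a function of a plus a function of b, so ∇V=0 decouples.
∂V/∂a = -12a(a + 1)(a + 4) = 0 at a ∈ {-4, -1, 0}; ∂V/∂b = 60b(b - 4)(b + 1)(b + 2) = 0 at b ∈ {-2, -1, 0, 4}.
The Hessian is diagonal: diag(V_aa, V_bb). Second derivatives: V_aa(-4)=-144, V_aa(-1)=36, V_aa(0)=-48; V_bb(-2)=-720, V_bb(-1)=300, V_bb(0)=-480, V_bb(4)=7200.
Saddle points occur where the two diagonal entries have opposite signs: (-4, -1), (-4, 4), (-1, -2), (-1, 0), (0, -1), (0, 4). Count: 6.

6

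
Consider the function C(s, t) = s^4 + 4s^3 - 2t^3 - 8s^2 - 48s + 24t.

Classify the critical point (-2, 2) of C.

The mixed partial ∂²C/∂s∂t is 0, so the Hessian at any point is diag(C_ss, C_tt) = diag(4(3s^2 + 6s - 4), -12t).
At (-2, 2): H = diag(-16, -24).
Both eigenvalues are negative, so H is negative definite: a local maximum.

local maximum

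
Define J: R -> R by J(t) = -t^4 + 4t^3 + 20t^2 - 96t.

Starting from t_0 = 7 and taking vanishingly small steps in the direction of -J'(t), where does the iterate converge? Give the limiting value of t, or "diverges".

J'(t) = -4(t - 4)(t - 2)(t + 3), so J'(7) = -600.
Gradient descent moves in the -J' direction, i.e. t is increasing.
There is no critical point above t=7, and J' keeps the same sign, so the iterate runs off to +∞.

diverges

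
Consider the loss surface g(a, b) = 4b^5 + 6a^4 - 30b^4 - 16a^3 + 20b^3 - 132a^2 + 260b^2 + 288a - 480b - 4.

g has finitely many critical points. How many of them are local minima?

4

g separates as a function of a plus a function of b, so ∇g=0 decouples.
∂g/∂a = 24(a - 4)(a - 1)(a + 3) = 0 at a ∈ {-3, 1, 4}; ∂g/∂b = 20(b - 4)(b - 3)(b - 1)(b + 2) = 0 at b ∈ {-2, 1, 3, 4}.
The Hessian is diagonal: diag(g_aa, g_bb). Second derivatives: g_aa(-3)=672, g_aa(1)=-288, g_aa(4)=504; g_bb(-2)=-1800, g_bb(1)=360, g_bb(3)=-200, g_bb(4)=360.
Local minima occur where both diagonal entries positive: (-3, 1), (-3, 4), (4, 1), (4, 4). Count: 4.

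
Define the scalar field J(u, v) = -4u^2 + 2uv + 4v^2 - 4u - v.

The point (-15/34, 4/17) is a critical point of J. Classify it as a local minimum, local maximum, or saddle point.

saddle point

The Hessian of J is constant: H = [[-8, 2], [2, 8]].
det(H) = (-8)·8 − 2² = -68.
Since det(H) < 0, H is indefinite and the critical point is a saddle point.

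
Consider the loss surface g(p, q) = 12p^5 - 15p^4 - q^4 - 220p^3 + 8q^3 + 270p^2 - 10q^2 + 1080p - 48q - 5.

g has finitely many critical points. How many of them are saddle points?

g separates as a function of p plus a function of q, so ∇g=0 decouples.
∂g/∂p = 60(p - 3)(p - 2)(p + 1)(p + 3) = 0 at p ∈ {-3, -1, 2, 3}; ∂g/∂q = -4(q - 4)(q - 3)(q + 1) = 0 at q ∈ {-1, 3, 4}.
The Hessian is diagonal: diag(g_pp, g_qq). Second derivatives: g_pp(-3)=-3600, g_pp(-1)=1440, g_pp(2)=-900, g_pp(3)=1440; g_qq(-1)=-80, g_qq(3)=16, g_qq(4)=-20.
Saddle points occur where the two diagonal entries have opposite signs: (-3, 3), (-1, -1), (-1, 4), (2, 3), (3, -1), (3, 4). Count: 6.

6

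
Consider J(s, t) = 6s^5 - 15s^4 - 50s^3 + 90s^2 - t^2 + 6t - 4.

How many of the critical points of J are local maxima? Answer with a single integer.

2

J separates as a function of s plus a function of t, so ∇J=0 decouples.
∂J/∂s = 30s(s - 3)(s - 1)(s + 2) = 0 at s ∈ {-2, 0, 1, 3}; ∂J/∂t = -2(t - 3) = 0 at t ∈ {3}.
The Hessian is diagonal: diag(J_ss, J_tt). Second derivatives: J_ss(-2)=-900, J_ss(0)=180, J_ss(1)=-180, J_ss(3)=900; J_tt(3)=-2.
Local maxima occur where both diagonal entries negative: (-2, 3), (1, 3). Count: 2.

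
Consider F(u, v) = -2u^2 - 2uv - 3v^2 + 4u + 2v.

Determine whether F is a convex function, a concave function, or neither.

concave

F is quadratic, so its Hessian is the constant matrix H = [[-4, -2], [-2, -6]].
det(H) = 20, tr(H) = -10.
det(H) > 0 and tr(H) < 0, so H is negative definite everywhere: concave.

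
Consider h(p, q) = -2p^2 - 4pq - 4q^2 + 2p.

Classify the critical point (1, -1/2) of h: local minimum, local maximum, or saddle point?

The Hessian of h is constant: H = [[-4, -4], [-4, -8]].
det(H) = (-4)·(-8) − (-4)² = 16.
det(H) > 0 and tr(H) = -12 < 0, so H is negative definite and the point is a local maximum.

local maximum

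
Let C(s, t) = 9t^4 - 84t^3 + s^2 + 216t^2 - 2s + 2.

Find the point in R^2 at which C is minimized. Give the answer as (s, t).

(1, 0)

C(s,t) separates as P(s) + Q(t) + 2, so its minimum is min P + min Q + 2.
P'(s) = 2s - 2 vanishes at s ∈ {1}; Q'(t) = 36t(t - 4)(t - 3) vanishes at t ∈ {0, 3, 4}.
Local minima of P (where P''>0): P(1)=-1. Local minima of Q: Q(0)=0, Q(4)=384.
So the global minimum of C is P(1) + Q(0) + 2 = -1 + 0 + 2 = 1, attained at (1, 0).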